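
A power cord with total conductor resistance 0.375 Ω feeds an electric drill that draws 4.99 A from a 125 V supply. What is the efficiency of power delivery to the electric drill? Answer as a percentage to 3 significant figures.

The power cord carries the full 4.99 A.
P_line = I² R_line = (4.990)² × 0.375 = 9.338 W
P_source = V I = 125 × 4.990 = 623.8 W; P_load = 614.4 W
η = P_load / P_source = 614.4 / 623.8 = 0.9850

98.5 %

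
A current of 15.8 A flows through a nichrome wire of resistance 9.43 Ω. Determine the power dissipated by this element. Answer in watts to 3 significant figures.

The current through and the resistance of the element are both given; use P = I²R.
P = (15.80 A)² × 9.43 Ω = 2354 W

2350 W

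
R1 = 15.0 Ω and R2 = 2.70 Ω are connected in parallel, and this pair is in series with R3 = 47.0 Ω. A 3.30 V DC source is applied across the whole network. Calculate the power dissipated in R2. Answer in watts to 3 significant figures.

0.00869 W

Reduce the parallel combination to a single R_p; the circuit then becomes R_p in series with the remaining resistor.
R_p = (15.0×2.70)/(15.0+2.70) = 2.288 Ω
R_total = R_p + 47.0 = 2.288 + 47.0 = 49.29 Ω
I = V / R_total = 3.30 / 49.29 = 0.06695 A
Voltage across the parallel pair: V_p = I × R_p = 0.06695 × 2.288 = 0.1532 V
R2 has V_p across it, so P = V_p²/R2.
P_R2 = (0.1532)² / 2.70 = 0.008692 W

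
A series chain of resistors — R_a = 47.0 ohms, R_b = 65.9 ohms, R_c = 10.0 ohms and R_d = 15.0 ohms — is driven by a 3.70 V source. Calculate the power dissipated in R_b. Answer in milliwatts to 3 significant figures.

47.4 mW

Since the resistors are in series they all carry the loop current I = V/R_total; the power in any one is I²R.
R_total = 47.0 + 65.9 + 10.0 + 15.0 = 137.9 Ω
I = V / R_total = 3.70 / 137.9 = 0.02683 A
P_R_b = I² × R_b = (0.02683)² × 65.9 = 0.04744 W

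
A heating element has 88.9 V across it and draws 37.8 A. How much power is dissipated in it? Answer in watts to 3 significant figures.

3360 W

Since both terminal voltage and current are stated, P = V I gives the power in one step.
P = 88.9 V × 37.80 A = 3360 W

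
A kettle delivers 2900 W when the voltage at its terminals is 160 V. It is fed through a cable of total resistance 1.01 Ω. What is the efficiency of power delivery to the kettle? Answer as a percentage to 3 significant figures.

I = P / V = 2900 / 160 = 18.12 A through the cable.
P_line = I² R_line = (18.12)² × 1.01 = 331.8 W
P_source = P_load + P_line = 2900 + 331.8 = 3232 W
η = P_load / P_source = 2900 / 3232 = 0.8973

89.7 %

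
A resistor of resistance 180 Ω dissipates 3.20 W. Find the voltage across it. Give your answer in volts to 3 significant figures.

The two known quantities fix the third via V = √(P R).
V = √(3.20 × 180) = 24.00 V

24.0 V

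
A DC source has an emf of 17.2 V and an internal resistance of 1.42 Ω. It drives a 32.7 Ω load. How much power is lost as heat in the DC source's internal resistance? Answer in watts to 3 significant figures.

0.361 W

Internal loss is I²r, with I set by the total series resistance r+R.
I = ε / (r + R) = 17.2 / (1.42 + 32.7) = 0.5041 A
P_int = I² r = (0.5041)² × 1.42 = 0.3609 W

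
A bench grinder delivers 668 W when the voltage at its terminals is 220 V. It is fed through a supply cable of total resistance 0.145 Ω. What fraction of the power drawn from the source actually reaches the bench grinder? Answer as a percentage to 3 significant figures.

I = P / V = 668 / 220 = 3.036 A through the supply cable.
P_line = I² R_line = (3.036)² × 0.145 = 1.337 W
P_source = P_load + P_line = 668.0 + 1.337 = 669.3 W
η = P_load / P_source = 668.0 / 669.3 = 0.9980

99.8 %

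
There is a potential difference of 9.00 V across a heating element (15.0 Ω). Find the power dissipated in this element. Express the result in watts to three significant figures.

We know the drop across the element and its resistance — P = V²/R, one step.
P = (9.00 V)² / 15.0 Ω = 5.400 W

5.40 W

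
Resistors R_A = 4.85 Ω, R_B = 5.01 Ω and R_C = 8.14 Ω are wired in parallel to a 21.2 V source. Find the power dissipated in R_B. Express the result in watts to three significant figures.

R_B sits directly across the source, so P = V²/R with V = 21.2 V.
P_R_B = V² / R_B = (21.2)² / 5.01 Ω = 89.71 W

89.7 W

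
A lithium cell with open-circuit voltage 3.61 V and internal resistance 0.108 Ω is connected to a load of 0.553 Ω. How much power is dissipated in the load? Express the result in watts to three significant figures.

16.5 W

The internal resistance and the load are in series, so the same I flows through both; get I from ε/(r+R), then I²R for the load.
I = ε / (r + R) = 3.61 / (0.108 + 0.553) = 5.461 A
P_load = I² R = (5.461)² × 0.553 = 16.49 W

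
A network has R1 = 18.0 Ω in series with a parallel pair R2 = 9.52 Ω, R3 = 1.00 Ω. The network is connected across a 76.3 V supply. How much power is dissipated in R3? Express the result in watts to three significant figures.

Replace R2 and R3 with their parallel equivalent so the circuit becomes R1 in series with R_p.
R_p = (9.52×1.00)/(9.52+1.00) = 0.9049 Ω
R_total = 18.0 + 0.9049 = 18.90 Ω
I = V / R_total = 76.3 / 18.90 = 4.036 A
Voltage across the parallel pair: V_p = I × R_p = 4.036 × 0.9049 = 3.652 V
R3 is across V_p, so use P = V²/R for that branch.
P_R3 = (3.652)² / 1.00 = 13.34 W

13.3 W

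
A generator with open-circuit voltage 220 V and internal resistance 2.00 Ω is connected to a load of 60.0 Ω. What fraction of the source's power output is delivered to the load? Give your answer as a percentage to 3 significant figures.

96.8 %

Efficiency is P_load / P_total. With a series r and R sharing the same I, P = I²R for each, so η = R/(R+r).
η = R / (R + r) = 60.0 / (60.0 + 2.00) = 0.9677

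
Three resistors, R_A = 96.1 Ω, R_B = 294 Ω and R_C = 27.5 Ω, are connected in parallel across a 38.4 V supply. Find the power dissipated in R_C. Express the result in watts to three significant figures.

53.6 W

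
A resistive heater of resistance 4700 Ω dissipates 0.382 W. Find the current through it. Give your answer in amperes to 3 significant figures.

0.00902 A

Rearranging the power relation for the two known quantities gives I = √(P / R).
I = √(0.382 / 4700) = 0.009015 A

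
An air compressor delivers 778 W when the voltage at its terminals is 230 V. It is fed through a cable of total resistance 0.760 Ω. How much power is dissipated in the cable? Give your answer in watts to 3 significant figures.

8.70 W

Line loss is just I²R for the cable — we know both I and R_line directly.
I = P / V = 778 / 230 = 3.383 A through the cable.
P_line = I² R_line = (3.383)² × 0.760 = 8.696 W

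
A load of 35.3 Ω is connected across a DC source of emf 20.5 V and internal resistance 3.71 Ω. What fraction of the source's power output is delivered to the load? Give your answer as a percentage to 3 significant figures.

Efficiency is P_load / P_total. With a series r and R sharing the same I, P = I²R for each, so η = R/(R+r).
η = R / (R + r) = 35.3 / (35.3 + 3.71) = 0.9049

90.5 %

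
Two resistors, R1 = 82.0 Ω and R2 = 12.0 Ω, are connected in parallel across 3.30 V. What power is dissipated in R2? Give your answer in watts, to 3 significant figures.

0.907 W

R2 sits directly across the source, so P = V²/R with V = 3.30 V.
P_R2 = V² / R2 = (3.30)² / 12.0 Ω = 0.9075 W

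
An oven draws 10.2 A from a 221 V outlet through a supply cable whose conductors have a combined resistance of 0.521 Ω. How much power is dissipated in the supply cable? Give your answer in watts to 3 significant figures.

54.2 W

The supply cable and load are in series, so the same current flows in both; the loss is I²R_line.
The supply cable carries the full 10.2 A.
P_line = I² R_line = (10.20)² × 0.521 = 54.20 W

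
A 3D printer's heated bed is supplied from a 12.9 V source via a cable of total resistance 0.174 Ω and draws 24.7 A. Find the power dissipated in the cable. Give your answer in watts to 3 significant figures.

106 W

Only the current and the line resistance are needed for the I²R loss.
The cable carries the full 24.7 A.
P_line = I² R_line = (24.70)² × 0.174 = 106.2 W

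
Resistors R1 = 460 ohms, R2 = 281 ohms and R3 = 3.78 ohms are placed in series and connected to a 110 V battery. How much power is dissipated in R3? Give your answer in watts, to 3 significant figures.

0.0825 W

Series elements share the same current, so find I first, then use P = I²R.
R_total = 460 + 281 + 3.78 = 744.8 Ω
I = V / R_total = 110 / 744.8 = 0.1477 A
P_R3 = I² × R3 = (0.1477)² × 3.78 = 0.08246 W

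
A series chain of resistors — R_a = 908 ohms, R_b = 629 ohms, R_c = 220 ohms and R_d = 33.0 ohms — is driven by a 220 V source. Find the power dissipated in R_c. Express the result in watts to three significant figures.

In a series string the same current flows through every resistor — find that current, then P = I²R for the one we want.
R_total = 908 + 629 + 220 + 33.0 = 1790 Ω
I = V / R_total = 220 / 1790 = 0.1229 A
P_R_c = I² × R_c = (0.1229)² × 220 = 3.323 W

3.32 W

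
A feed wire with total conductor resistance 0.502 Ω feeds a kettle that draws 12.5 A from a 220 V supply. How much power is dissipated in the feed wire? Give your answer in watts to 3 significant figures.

The feed wire is a series resistance carrying the load current; its dissipation is I²R_line.
The feed wire carries the full 12.5 A.
P_line = I² R_line = (12.50)² × 0.502 = 78.44 W

78.4 W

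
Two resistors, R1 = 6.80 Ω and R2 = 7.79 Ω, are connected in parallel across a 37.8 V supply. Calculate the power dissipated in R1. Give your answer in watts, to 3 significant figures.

Every branch has 37.8 V across it, so for R1 the power is simply V²/R.
P_R1 = V² / R1 = (37.8)² / 6.80 Ω = 210.1 W

210 W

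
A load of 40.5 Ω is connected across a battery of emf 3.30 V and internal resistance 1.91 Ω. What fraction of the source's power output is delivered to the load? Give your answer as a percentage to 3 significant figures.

95.5 %

Efficiency is P_load / P_total. With a series r and R sharing the same I, P = I²R for each, so η = R/(R+r).
η = R / (R + r) = 40.5 / (40.5 + 1.91) = 0.9550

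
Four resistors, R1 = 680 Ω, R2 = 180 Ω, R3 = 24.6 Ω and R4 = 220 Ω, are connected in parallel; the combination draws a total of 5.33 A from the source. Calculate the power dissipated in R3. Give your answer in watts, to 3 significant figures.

423 W

We need the common branch voltage; get it from I_total × R_eq, then P = V²/R for the branch.
1/R_eq = 1/680 + 1/180 + 1/24.6 + 1/220 ⇒ R_eq = 19.15 Ω
V = I_total × R_eq = 5.330 × 19.15 = 102.1 V
P_R3 = V² / R3 = (102.1)² / 24.6 = 423.5 W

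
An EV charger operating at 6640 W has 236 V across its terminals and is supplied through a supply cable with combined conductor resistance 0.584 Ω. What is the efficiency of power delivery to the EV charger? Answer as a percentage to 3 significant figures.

93.5 %

I = P / V = 6640 / 236 = 28.14 A through the supply cable.
P_line = I² R_line = (28.14)² × 0.584 = 462.3 W
P_source = P_load + P_line = 6640 + 462.3 = 7102 W
η = P_load / P_source = 6640 / 7102 = 0.9349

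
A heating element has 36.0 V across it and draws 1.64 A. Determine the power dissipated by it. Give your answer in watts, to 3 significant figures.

59.0 W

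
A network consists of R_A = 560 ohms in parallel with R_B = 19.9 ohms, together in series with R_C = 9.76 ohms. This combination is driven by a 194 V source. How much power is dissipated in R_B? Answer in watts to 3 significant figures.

832 W

Reduce the parallel combination to a single R_p; the circuit then becomes R_p in series with the remaining resistor.
R_p = (560×19.9)/(560+19.9) = 19.22 Ω
R_total = R_p + 9.76 = 19.22 + 9.76 = 28.98 Ω
I = V / R_total = 194 / 28.98 = 6.695 A
Voltage across the parallel pair: V_p = I × R_p = 6.695 × 19.22 = 128.7 V
R_B sits across V_p; its power is V_p²/R.
P_R_B = (128.7)² / 19.9 = 831.8 W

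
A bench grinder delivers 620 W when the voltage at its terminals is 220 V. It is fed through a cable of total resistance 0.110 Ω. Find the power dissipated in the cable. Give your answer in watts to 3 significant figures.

0.874 W

Only the current and the line resistance are needed for the I²R loss.
I = P / V = 620 / 220 = 2.818 A through the cable.
P_line = I² R_line = (2.818)² × 0.110 = 0.8736 W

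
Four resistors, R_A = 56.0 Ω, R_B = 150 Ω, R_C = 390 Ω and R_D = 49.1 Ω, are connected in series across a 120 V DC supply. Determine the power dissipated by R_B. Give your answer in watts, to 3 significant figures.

5.19 W

The current is common to all series resistors; compute it, then apply P = I²R for the target.
R_total = 56.0 + 150 + 390 + 49.1 = 645.1 Ω
I = V / R_total = 120 / 645.1 = 0.1860 A
P_R_B = I² × R_B = (0.1860)² × 150 = 5.190 W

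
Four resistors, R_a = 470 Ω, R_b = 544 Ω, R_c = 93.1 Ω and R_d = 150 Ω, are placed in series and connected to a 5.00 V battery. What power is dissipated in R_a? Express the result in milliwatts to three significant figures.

7.44 mW

Series elements share the same current, so find I first, then use P = I²R.
R_total = 470 + 544 + 93.1 + 150 = 1257 Ω
I = V / R_total = 5.00 / 1257 = 0.003977 A
P_R_a = I² × R_a = (0.003977)² × 470 = 0.007435 W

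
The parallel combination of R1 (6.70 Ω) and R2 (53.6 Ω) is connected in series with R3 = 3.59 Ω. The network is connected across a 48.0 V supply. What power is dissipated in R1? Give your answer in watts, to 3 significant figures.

Collapse the R1‖R2 pair into one equivalent R_p; then R_p and R3 form a series string.
R_p = (6.70×53.6)/(6.70+53.6) = 5.956 Ω
R_total = R_p + 3.59 = 5.956 + 3.59 = 9.546 Ω
I = V / R_total = 48.0 / 9.546 = 5.029 A
Voltage across the parallel pair: V_p = I × R_p = 5.029 × 5.956 = 29.95 V
R1 has V_p across it, so P = V_p²/R1.
P_R1 = (29.95)² / 6.70 = 133.9 W

134 W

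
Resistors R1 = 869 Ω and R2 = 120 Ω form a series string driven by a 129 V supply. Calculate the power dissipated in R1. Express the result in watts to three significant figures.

14.8 W

Series elements share the same current, so find I first, then use P = I²R.
R_total = 869 + 120 = 989.0 Ω
I = V / R_total = 129 / 989.0 = 0.1304 A
P_R1 = I² × R1 = (0.1304)² × 869 = 14.78 W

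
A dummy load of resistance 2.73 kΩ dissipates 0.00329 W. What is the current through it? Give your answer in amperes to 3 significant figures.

The two known quantities fix the third via I = √(P / R).
I = √(0.00329 / 2730) = 0.001098 A

0.00110 A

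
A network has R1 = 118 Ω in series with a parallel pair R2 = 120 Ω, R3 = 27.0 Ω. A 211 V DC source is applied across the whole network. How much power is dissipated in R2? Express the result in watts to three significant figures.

9.19 W

Collapse R2‖R3 to a single equivalent, reducing the network to two series elements.
R_p = (120×27.0)/(120+27.0) = 22.04 Ω
R_total = 118 + 22.04 = 140.0 Ω
I = V / R_total = 211 / 140.0 = 1.507 A
Voltage across the parallel pair: V_p = I × R_p = 1.507 × 22.04 = 33.21 V
With V_p across R2, its power is V_p²/R2.
P_R2 = (33.21)² / 120 = 9.190 W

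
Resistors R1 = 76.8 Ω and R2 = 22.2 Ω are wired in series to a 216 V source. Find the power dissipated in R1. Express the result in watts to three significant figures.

366 W

Series elements share the same current, so find I first, then use P = I²R.
R_total = 76.8 + 22.2 = 99.00 Ω
I = V / R_total = 216 / 99.00 = 2.182 A
P_R1 = I² × R1 = (2.182)² × 76.8 = 365.6 W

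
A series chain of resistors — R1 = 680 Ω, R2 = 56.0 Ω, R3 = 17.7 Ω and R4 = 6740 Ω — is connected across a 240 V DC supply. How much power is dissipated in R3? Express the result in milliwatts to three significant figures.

18.2 mW

Every series element carries the same I. Get I from the total resistance, then P = I² × R3.
R_total = 680 + 56.0 + 17.7 + 6740 = 7494 Ω
I = V / R_total = 240 / 7494 = 0.03203 A
P_R3 = I² × R3 = (0.03203)² × 17.7 = 0.01816 W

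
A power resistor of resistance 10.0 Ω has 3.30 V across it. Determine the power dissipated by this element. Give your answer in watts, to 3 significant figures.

1.09 W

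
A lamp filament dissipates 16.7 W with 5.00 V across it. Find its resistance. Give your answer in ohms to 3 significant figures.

The two known quantities fix the third via R = V² / P.
R = (5.00)² / 16.7 = 1.497 Ω

1.50 Ω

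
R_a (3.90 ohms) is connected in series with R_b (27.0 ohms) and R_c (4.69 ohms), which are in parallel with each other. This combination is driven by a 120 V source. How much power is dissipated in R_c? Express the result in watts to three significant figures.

786 W

Reduce the parallel pair to R_p first; the network is then a simple series string.
R_p = (27.0×4.69)/(27.0+4.69) = 3.996 Ω
R_total = 3.90 + 3.996 = 7.896 Ω
I = V / R_total = 120 / 7.896 = 15.20 A
Voltage across the parallel pair: V_p = I × R_p = 15.20 × 3.996 = 60.73 V
R_c sees V_p directly, so P = V_p² / R_c.
P_R_c = (60.73)² / 4.69 = 786.3 W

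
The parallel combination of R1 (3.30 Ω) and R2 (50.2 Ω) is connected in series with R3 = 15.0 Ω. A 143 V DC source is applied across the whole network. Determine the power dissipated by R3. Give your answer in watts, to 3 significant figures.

937 W

First find R_p for the parallel pair, then treat R_p + R3 as a series loop.
R_p = (3.30×50.2)/(3.30+50.2) = 3.096 Ω
R_total = R_p + 15.0 = 3.096 + 15.0 = 18.10 Ω
I = V / R_total = 143 / 18.10 = 7.902 A
R3 carries the full series current, so P = I²R.
P_R3 = (7.902)² × 15.0 = 936.6 W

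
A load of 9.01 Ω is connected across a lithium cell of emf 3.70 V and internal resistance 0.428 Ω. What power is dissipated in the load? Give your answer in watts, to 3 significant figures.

The internal resistance and the load are in series, so the same I flows through both; get I from ε/(r+R), then I²R for the load.
I = ε / (r + R) = 3.70 / (0.428 + 9.01) = 0.3920 A
P_load = I² R = (0.3920)² × 9.01 = 1.385 W

1.38 W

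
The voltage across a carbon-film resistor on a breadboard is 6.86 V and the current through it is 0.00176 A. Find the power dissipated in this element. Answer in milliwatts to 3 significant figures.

Since both terminal voltage and current are stated, P = V I gives the power in one step.
P = 6.86 V × 0.001760 A = 0.01207 W

12.1 mW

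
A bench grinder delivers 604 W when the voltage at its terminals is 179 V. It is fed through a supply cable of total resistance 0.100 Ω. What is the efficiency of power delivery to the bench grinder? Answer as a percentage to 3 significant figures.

I = P / V = 604 / 179 = 3.374 A through the supply cable.
P_line = I² R_line = (3.374)² × 0.100 = 1.139 W
P_source = P_load + P_line = 604.0 + 1.139 = 605.1 W
η = P_load / P_source = 604.0 / 605.1 = 0.9981

99.8 %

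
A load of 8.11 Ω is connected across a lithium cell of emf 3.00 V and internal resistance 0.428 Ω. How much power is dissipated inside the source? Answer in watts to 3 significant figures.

0.0528 W

The internal resistance carries the same current as the load; P_int = I²r.
I = ε / (r + R) = 3.00 / (0.428 + 8.11) = 0.3514 A
P_int = I² r = (0.3514)² × 0.428 = 0.05284 W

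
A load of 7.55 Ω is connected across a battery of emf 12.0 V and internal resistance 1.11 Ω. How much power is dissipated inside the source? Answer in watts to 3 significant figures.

2.13 W

The internal resistance carries the same current as the load; P_int = I²r.
I = ε / (r + R) = 12.0 / (1.11 + 7.55) = 1.386 A
P_int = I² r = (1.386)² × 1.11 = 2.131 W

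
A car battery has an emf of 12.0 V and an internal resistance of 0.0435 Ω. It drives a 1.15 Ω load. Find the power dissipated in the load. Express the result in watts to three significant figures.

The internal resistance and the load are in series, so the same I flows through both; get I from ε/(r+R), then I²R for the load.
I = ε / (r + R) = 12.0 / (0.0435 + 1.15) = 10.05 A
P_load = I² R = (10.05)² × 1.15 = 116.3 W

116 W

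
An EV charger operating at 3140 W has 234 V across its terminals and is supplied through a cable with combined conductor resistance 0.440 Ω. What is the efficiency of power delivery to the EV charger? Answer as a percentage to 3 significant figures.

I = P / V = 3140 / 234 = 13.42 A through the cable.
P_line = I² R_line = (13.42)² × 0.440 = 79.23 W
P_source = P_load + P_line = 3140 + 79.23 = 3219 W
η = P_load / P_source = 3140 / 3219 = 0.9754

97.5 %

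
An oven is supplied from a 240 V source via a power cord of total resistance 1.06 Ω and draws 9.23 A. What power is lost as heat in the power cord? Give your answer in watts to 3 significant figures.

90.3 W

The power cord and load are in series, so the same current flows in both; the loss is I²R_line.
The power cord carries the full 9.23 A.
P_line = I² R_line = (9.230)² × 1.06 = 90.30 W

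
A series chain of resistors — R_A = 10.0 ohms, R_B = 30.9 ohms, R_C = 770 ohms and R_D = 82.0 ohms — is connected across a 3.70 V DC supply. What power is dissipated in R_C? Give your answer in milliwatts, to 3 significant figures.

13.2 mW

Series elements share the same current, so find I first, then use P = I²R.
R_total = 10.0 + 30.9 + 770 + 82.0 = 892.9 Ω
I = V / R_total = 3.70 / 892.9 = 0.004144 A
P_R_C = I² × R_C = (0.004144)² × 770 = 0.01322 W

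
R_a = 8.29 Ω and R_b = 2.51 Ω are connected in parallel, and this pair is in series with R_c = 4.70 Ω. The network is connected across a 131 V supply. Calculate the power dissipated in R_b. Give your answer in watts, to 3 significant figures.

First find R_p for the parallel pair, then treat R_p + R_c as a series loop.
R_p = (8.29×2.51)/(8.29+2.51) = 1.927 Ω
R_total = R_p + 4.70 = 1.927 + 4.70 = 6.627 Ω
I = V / R_total = 131 / 6.627 = 19.77 A
Voltage across the parallel pair: V_p = I × R_p = 19.77 × 1.927 = 38.09 V
Use P = V²/R for R_b with V = V_p.
P_R_b = (38.09)² / 2.51 = 577.9 W

578 W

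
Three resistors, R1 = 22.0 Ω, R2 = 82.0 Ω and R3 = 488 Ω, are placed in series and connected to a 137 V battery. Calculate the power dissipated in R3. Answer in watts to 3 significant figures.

Every series element carries the same I. Get I from the total resistance, then P = I² × R3.
R_total = 22.0 + 82.0 + 488 = 592.0 Ω
I = V / R_total = 137 / 592.0 = 0.2314 A
P_R3 = I² × R3 = (0.2314)² × 488 = 26.13 W

26.1 W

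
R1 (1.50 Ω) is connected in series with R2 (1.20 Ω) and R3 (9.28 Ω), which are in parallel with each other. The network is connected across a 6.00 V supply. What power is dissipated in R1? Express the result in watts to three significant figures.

8.22 W

Collapse R2‖R3 to a single equivalent, reducing the network to two series elements.
R_p = (1.20×9.28)/(1.20+9.28) = 1.063 Ω
R_total = 1.50 + 1.063 = 2.563 Ω
I = V / R_total = 6.00 / 2.563 = 2.341 A
R1 carries the full series current, so P = I²R.
P_R1 = (2.341)² × 1.50 = 8.223 W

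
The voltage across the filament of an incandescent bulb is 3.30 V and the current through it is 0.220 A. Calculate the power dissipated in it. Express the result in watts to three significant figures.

0.726 W

V and I are known directly — P = V I, no intermediate step needed.
P = 3.30 V × 0.2200 A = 0.7260 W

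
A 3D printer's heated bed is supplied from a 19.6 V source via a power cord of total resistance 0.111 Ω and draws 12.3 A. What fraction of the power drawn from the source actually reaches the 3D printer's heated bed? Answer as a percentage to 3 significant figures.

93.0 %

The power cord carries the full 12.3 A.
P_line = I² R_line = (12.30)² × 0.111 = 16.79 W
P_source = V I = 19.6 × 12.30 = 241.1 W; P_load = 224.3 W
η = P_load / P_source = 224.3 / 241.1 = 0.9303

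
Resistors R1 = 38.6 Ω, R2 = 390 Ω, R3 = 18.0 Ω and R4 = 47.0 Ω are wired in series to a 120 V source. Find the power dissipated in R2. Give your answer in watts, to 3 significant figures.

The current is common to all series resistors; compute it, then apply P = I²R for the target.
R_total = 38.6 + 390 + 18.0 + 47.0 = 493.6 Ω
I = V / R_total = 120 / 493.6 = 0.2431 A
P_R2 = I² × R2 = (0.2431)² × 390 = 23.05 W

23.1 W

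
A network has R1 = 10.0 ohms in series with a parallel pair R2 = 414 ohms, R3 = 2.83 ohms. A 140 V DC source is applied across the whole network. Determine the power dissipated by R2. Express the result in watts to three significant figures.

Reduce the parallel pair to R_p first; the network is then a simple series string.
R_p = (414×2.83)/(414+2.83) = 2.811 Ω
R_total = 10.0 + 2.811 = 12.81 Ω
I = V / R_total = 140 / 12.81 = 10.93 A
Voltage across the parallel pair: V_p = I × R_p = 10.93 × 2.811 = 30.72 V
R2 is across V_p, so use P = V²/R for that branch.
P_R2 = (30.72)² / 414 = 2.279 W

2.28 W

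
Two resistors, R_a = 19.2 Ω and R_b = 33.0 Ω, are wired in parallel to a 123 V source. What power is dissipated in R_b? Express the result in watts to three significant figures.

458 W

The supply voltage appears across each parallel branch — just use P = V²/R_b.
P_R_b = V² / R_b = (123)² / 33.0 Ω = 458.5 W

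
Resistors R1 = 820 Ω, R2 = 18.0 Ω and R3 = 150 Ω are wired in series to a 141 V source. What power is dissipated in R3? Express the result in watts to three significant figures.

3.06 W

Since the resistors are in series they all carry the loop current I = V/R_total; the power in any one is I²R.
R_total = 820 + 18.0 + 150 = 988.0 Ω
I = V / R_total = 141 / 988.0 = 0.1427 A
P_R3 = I² × R3 = (0.1427)² × 150 = 3.055 W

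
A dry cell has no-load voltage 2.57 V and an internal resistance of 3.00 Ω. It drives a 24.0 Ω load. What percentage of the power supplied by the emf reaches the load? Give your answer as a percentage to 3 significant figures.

88.9 %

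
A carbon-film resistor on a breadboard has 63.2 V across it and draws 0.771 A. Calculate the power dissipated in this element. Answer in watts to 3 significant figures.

Both the voltage across and the current through the element are known, so P = V I applies directly.
P = 63.2 V × 0.7710 A = 48.73 W

48.7 W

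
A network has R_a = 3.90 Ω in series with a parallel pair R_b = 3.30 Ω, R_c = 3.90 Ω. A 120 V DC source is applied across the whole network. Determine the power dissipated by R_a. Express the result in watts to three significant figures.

1740 W

Collapse R_b‖R_c to a single equivalent, reducing the network to two series elements.
R_p = (3.30×3.90)/(3.30+3.90) = 1.788 Ω
R_total = 3.90 + 1.788 = 5.688 Ω
I = V / R_total = 120 / 5.688 = 21.10 A
The full supply current passes through R_a: P = I²R.
P_R_a = (21.10)² × 3.90 = 1736 W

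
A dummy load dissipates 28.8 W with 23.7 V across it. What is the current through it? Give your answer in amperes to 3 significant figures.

1.22 A

From P = V I = I²R = V²/R, with the two given quantities we get I = P / V.
I = 28.8 / 23.7 = 1.215 A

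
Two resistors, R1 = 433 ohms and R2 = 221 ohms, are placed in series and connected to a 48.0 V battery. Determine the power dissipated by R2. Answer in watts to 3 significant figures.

1.19 W

Every series element carries the same I. Get I from the total resistance, then P = I² × R2.
R_total = 433 + 221 = 654.0 Ω
I = V / R_total = 48.0 / 654.0 = 0.07339 A
P_R2 = I² × R2 = (0.07339)² × 221 = 1.190 W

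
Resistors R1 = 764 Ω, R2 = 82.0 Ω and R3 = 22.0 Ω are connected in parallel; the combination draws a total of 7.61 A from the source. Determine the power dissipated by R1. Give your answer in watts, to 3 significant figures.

21.8 W

The branches share the same voltage, but only the total current is given — find V from the equivalent resistance first.
1/R_eq = 1/764 + 1/82.0 + 1/22.0 ⇒ R_eq = 16.96 Ω
V = I_total × R_eq = 7.610 × 16.96 = 129.1 V
P_R1 = V² / R1 = (129.1)² / 764 = 21.81 W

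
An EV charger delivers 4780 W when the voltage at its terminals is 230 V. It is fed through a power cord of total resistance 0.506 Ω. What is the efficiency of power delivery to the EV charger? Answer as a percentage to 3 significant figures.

95.6 %

I = P / V = 4780 / 230 = 20.78 A through the power cord.
P_line = I² R_line = (20.78)² × 0.506 = 218.5 W
P_source = P_load + P_line = 4780 + 218.5 = 4999 W
η = P_load / P_source = 4780 / 4999 = 0.9563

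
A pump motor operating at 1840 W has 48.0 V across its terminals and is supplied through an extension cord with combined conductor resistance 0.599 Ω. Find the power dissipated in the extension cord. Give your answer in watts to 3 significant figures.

Only the current and the line resistance are needed for the I²R loss.
I = P / V = 1840 / 48.0 = 38.33 A through the extension cord.
P_line = I² R_line = (38.33)² × 0.599 = 880.2 W

880 W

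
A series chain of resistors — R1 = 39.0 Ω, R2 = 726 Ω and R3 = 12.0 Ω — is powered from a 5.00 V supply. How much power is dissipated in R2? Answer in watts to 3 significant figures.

0.0301 W

In a series string the same current flows through every resistor — find that current, then P = I²R for the one we want.
R_total = 39.0 + 726 + 12.0 = 777.0 Ω
I = V / R_total = 5.00 / 777.0 = 0.006435 A
P_R2 = I² × R2 = (0.006435)² × 726 = 0.03006 W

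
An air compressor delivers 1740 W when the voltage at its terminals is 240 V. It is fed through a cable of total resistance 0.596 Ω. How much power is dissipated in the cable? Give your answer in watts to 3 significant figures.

31.3 W

Line loss is just I²R for the cable — we know both I and R_line directly.
I = P / V = 1740 / 240 = 7.250 A through the cable.
P_line = I² R_line = (7.250)² × 0.596 = 31.33 W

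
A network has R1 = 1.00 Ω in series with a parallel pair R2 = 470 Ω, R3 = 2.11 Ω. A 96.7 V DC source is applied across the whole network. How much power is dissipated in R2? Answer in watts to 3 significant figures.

Replace R2 and R3 with their parallel equivalent so the circuit becomes R1 in series with R_p.
R_p = (470×2.11)/(470+2.11) = 2.101 Ω
R_total = 1.00 + 2.101 = 3.101 Ω
I = V / R_total = 96.7 / 3.101 = 31.19 A
Voltage across the parallel pair: V_p = I × R_p = 31.19 × 2.101 = 65.51 V
R2 is across V_p, so use P = V²/R for that branch.
P_R2 = (65.51)² / 470 = 9.132 W

9.13 W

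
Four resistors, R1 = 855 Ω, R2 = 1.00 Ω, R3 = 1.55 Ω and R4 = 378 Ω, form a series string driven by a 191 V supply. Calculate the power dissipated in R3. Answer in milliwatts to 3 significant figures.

37.0 mW

Series elements share the same current, so find I first, then use P = I²R.
R_total = 855 + 1.00 + 1.55 + 378 = 1236 Ω
I = V / R_total = 191 / 1236 = 0.1546 A
P_R3 = I² × R3 = (0.1546)² × 1.55 = 0.03704 W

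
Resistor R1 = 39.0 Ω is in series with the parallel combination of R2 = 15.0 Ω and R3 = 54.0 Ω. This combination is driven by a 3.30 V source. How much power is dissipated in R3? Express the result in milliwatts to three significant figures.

10.8 mW

Collapse R2‖R3 to a single equivalent, reducing the network to two series elements.
R_p = (15.0×54.0)/(15.0+54.0) = 11.74 Ω
R_total = 39.0 + 11.74 = 50.74 Ω
I = V / R_total = 3.30 / 50.74 = 0.06504 A
Voltage across the parallel pair: V_p = I × R_p = 0.06504 × 11.74 = 0.7635 V
R3 is across V_p, so use P = V²/R for that branch.
P_R3 = (0.7635)² / 54.0 = 0.01079 W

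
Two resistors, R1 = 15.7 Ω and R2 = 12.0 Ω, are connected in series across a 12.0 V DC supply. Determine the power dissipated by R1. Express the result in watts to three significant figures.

2.95 W

Series elements share the same current, so find I first, then use P = I²R.
R_total = 15.7 + 12.0 = 27.70 Ω
I = V / R_total = 12.0 / 27.70 = 0.4332 A
P_R1 = I² × R1 = (0.4332)² × 15.7 = 2.946 W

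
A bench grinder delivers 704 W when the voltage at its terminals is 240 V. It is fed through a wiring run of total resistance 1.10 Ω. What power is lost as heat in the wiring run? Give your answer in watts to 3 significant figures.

9.46 W

Line loss is just I²R for the cable — we know both I and R_line directly.
I = P / V = 704 / 240 = 2.933 A through the wiring run.
P_line = I² R_line = (2.933)² × 1.10 = 9.465 W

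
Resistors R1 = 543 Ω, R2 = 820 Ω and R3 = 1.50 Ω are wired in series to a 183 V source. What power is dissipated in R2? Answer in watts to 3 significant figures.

The current is common to all series resistors; compute it, then apply P = I²R for the target.
R_total = 543 + 820 + 1.50 = 1364 Ω
I = V / R_total = 183 / 1364 = 0.1341 A
P_R2 = I² × R2 = (0.1341)² × 820 = 14.75 W

14.7 W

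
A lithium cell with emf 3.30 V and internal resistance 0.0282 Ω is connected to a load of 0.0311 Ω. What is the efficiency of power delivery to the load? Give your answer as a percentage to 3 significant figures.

The source delivers εI, of which I²R reaches the load and I²r is lost; since I is common, η = R/(R+r).
η = R / (R + r) = 0.0311 / (0.0311 + 0.0282) = 0.5245

52.4 %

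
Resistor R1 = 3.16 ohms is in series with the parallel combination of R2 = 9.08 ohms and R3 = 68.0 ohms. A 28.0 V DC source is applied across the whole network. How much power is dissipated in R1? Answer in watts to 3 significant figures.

First combine the parallel branches into one equivalent R_p, then R1 + R_p is a series pair.
R_p = (9.08×68.0)/(9.08+68.0) = 8.010 Ω
R_total = 3.16 + 8.010 = 11.17 Ω
I = V / R_total = 28.0 / 11.17 = 2.507 A
The full supply current passes through R1: P = I²R.
P_R1 = (2.507)² × 3.16 = 19.85 W

19.9 W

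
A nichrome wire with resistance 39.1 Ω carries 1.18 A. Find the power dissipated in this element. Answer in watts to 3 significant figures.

54.4 W

Knowing I and R, the power is just I²R — no need to find V first.
P = (1.180 A)² × 39.1 Ω = 54.44 W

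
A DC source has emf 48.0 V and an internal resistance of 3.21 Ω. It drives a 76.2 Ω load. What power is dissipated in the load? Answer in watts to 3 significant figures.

Find the circuit current first, then P = I²R for the load (series elements share I).
I = ε / (r + R) = 48.0 / (3.21 + 76.2) = 0.6045 A
P_load = I² R = (0.6045)² × 76.2 = 27.84 W

27.8 W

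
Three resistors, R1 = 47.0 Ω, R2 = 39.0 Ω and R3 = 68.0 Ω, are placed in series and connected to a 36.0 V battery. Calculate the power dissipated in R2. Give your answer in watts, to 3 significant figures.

The current is common to all series resistors; compute it, then apply P = I²R for the target.
R_total = 47.0 + 39.0 + 68.0 = 154.0 Ω
I = V / R_total = 36.0 / 154.0 = 0.2338 A
P_R2 = I² × R2 = (0.2338)² × 39.0 = 2.131 W

2.13 W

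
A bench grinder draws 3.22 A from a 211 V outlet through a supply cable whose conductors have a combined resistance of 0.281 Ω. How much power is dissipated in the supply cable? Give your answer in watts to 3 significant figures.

2.91 W

Line loss is just I²R for the cable — we know both I and R_line directly.
The supply cable carries the full 3.22 A.
P_line = I² R_line = (3.220)² × 0.281 = 2.914 W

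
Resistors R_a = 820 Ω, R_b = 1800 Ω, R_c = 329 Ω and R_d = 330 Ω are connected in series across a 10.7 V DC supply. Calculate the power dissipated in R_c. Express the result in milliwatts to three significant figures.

3.50 mW

The current is common to all series resistors; compute it, then apply P = I²R for the target.
R_total = 820 + 1800 + 329 + 330 = 3279 Ω
I = V / R_total = 10.7 / 3279 = 0.003263 A
P_R_c = I² × R_c = (0.003263)² × 329 = 0.003503 W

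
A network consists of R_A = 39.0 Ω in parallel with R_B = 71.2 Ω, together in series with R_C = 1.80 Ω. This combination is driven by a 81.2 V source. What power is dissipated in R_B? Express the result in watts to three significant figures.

80.7 W

Collapse the R_A‖R_B pair into one equivalent R_p; then R_p and R_C form a series string.
R_p = (39.0×71.2)/(39.0+71.2) = 25.20 Ω
R_total = R_p + 1.80 = 25.20 + 1.80 = 27.00 Ω
I = V / R_total = 81.2 / 27.00 = 3.008 A
Voltage across the parallel pair: V_p = I × R_p = 3.008 × 25.20 = 75.79 V
R_B has V_p across it, so P = V_p²/R_B.
P_R_B = (75.79)² / 71.2 = 80.67 W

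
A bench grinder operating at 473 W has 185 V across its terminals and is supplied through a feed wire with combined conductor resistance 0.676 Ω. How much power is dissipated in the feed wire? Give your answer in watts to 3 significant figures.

4.42 W

The feed wire and load are in series, so the same current flows in both; the loss is I²R_line.
I = P / V = 473 / 185 = 2.557 A through the feed wire.
P_line = I² R_line = (2.557)² × 0.676 = 4.419 W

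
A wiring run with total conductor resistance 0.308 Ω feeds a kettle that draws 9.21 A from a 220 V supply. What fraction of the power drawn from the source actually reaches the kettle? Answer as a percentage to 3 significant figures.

The wiring run carries the full 9.21 A.
P_line = I² R_line = (9.210)² × 0.308 = 26.13 W
P_source = V I = 220 × 9.210 = 2026 W; P_load = 2000 W
η = P_load / P_source = 2000 / 2026 = 0.9871

98.7 %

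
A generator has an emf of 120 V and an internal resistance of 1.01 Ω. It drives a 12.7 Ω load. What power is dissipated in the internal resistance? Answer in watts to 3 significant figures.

77.4 W

The source's internal resistance is just another series element carrying I; its dissipation is I²r.
I = ε / (r + R) = 120 / (1.01 + 12.7) = 8.753 A
P_int = I² r = (8.753)² × 1.01 = 77.38 W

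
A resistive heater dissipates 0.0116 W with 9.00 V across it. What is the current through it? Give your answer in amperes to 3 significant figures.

0.00129 A

Inverting the appropriate power form: I = P / V.
I = 0.0116 / 9.00 = 0.001289 A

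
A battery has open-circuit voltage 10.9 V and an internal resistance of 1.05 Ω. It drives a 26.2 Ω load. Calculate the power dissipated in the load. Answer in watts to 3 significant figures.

Load and internal resistance form a series loop — compute the loop current, then the load power via I²R.
I = ε / (r + R) = 10.9 / (1.05 + 26.2) = 0.4000 A
P_load = I² R = (0.4000)² × 26.2 = 4.192 W

4.19 W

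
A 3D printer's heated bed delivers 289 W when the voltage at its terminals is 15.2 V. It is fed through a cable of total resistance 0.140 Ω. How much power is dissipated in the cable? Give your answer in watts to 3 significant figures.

50.6 W

The cable and load are in series, so the same current flows in both; the loss is I²R_line.
I = P / V = 289 / 15.2 = 19.01 A through the cable.
P_line = I² R_line = (19.01)² × 0.140 = 50.61 W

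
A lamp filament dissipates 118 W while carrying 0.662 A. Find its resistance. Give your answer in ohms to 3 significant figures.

Inverting the appropriate power form: R = P / I².
R = 118 / (0.6620)² = 269.3 Ω

269 Ω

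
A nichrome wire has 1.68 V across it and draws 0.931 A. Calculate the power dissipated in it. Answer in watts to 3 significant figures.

Both the voltage across and the current through the element are known, so P = V I applies directly.
P = 1.68 V × 0.9310 A = 1.564 W

1.56 W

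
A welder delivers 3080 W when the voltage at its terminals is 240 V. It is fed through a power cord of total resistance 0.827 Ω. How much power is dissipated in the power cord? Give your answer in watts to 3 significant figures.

The power cord and load are in series, so the same current flows in both; the loss is I²R_line.
I = P / V = 3080 / 240 = 12.83 A through the power cord.
P_line = I² R_line = (12.83)² × 0.827 = 136.2 W

136 W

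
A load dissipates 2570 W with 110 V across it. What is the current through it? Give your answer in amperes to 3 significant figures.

23.4 A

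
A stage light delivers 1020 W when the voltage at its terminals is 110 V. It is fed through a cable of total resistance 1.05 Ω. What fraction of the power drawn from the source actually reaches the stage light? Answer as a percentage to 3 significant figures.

I = P / V = 1020 / 110 = 9.273 A through the cable.
P_line = I² R_line = (9.273)² × 1.05 = 90.28 W
P_source = P_load + P_line = 1020 + 90.28 = 1110 W
η = P_load / P_source = 1020 / 1110 = 0.9187

91.9 %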